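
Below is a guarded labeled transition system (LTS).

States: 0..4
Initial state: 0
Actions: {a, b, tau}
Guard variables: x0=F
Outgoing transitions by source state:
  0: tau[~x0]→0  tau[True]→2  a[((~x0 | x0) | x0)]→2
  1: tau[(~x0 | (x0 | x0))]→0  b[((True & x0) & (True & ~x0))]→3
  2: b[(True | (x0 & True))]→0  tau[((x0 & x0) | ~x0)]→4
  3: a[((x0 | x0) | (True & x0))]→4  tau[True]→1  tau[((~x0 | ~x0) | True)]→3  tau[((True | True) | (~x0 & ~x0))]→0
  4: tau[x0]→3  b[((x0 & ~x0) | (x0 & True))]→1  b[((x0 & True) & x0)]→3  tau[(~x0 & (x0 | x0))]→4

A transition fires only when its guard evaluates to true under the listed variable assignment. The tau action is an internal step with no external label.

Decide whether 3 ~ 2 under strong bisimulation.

Refine partition for ~:
  π0 = {{0,1,2,3,4}}
  π1 = {{0},{1,3},{2},{4}}
  π2 = {{0},{1},{2},{3},{4}}
stable after 3 split(s): 5 block(s)
3∈{3}, 2∈{2}

Answer: NOT BISIMILAR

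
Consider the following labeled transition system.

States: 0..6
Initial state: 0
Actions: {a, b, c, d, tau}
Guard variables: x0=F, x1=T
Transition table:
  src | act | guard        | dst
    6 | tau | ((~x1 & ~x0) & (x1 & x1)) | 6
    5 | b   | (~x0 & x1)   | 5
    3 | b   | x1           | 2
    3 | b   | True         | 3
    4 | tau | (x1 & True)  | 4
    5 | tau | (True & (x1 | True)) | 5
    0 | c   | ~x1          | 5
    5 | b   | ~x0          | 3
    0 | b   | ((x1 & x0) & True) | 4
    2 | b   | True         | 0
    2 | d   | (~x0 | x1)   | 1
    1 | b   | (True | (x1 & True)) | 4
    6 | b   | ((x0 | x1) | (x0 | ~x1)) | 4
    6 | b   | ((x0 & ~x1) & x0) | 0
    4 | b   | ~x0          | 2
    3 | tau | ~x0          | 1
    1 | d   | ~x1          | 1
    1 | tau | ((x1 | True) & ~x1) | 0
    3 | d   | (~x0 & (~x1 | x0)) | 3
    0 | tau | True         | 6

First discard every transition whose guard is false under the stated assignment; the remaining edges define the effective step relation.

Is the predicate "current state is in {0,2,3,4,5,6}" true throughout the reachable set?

Inv-set: {0,2,3,4,5,6}
Reach set: {0,1,2,4,6}
  0: ok
  1: ✗ unsafe
  2: ok
  4: ok
  6: ok
witness against invariant: tau·b·b·d → 1

Answer: INVARIANT VIOLATED at state 1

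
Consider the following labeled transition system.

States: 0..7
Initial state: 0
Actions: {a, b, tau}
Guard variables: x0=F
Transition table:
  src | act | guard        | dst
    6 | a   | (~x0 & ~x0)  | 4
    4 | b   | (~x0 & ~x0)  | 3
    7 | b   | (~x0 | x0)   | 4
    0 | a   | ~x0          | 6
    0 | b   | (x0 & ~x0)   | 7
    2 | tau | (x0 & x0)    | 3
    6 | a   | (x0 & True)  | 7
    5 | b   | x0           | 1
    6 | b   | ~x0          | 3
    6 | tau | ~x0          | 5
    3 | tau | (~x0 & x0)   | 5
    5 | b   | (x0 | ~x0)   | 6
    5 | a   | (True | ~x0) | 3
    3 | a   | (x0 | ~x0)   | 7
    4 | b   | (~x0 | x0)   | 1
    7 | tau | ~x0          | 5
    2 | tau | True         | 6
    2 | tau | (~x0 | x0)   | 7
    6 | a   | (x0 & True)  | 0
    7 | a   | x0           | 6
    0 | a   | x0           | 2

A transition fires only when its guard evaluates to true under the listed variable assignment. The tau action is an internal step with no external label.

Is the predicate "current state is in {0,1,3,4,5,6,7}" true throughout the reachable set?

Answer: INVARIANT HOLDS

Trace:
Allowed set {0,1,3,4,5,6,7}
Reachable = {0,1,3,4,5,6,7}
  0: safe
  1: safe
  3: safe
  4: safe
  5: safe
  6: safe
  7: safe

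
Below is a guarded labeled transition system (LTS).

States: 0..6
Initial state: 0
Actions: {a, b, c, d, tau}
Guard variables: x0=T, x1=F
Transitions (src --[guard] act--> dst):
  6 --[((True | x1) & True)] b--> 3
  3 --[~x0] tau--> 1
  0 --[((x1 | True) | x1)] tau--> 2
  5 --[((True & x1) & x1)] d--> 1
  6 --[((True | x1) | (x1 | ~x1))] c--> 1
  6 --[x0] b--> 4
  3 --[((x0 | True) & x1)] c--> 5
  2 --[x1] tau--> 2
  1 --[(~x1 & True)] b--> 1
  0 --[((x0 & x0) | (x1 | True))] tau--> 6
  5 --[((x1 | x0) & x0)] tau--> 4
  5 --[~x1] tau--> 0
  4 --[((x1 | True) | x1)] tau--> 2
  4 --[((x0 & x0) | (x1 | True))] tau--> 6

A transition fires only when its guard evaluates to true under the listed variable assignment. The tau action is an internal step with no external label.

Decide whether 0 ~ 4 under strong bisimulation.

Refine partition for ~:
  round 0: {{0,1,2,3,4,5,6}}
  round 1: {{0,4,5},{1},{2,3},{6}}
  round 2: {{0,4},{1},{2,3},{5},{6}}
5 equivalence class(es) (converged in 3)
0∈{0,4}, 4∈{0,4}

Answer: BISIMILAR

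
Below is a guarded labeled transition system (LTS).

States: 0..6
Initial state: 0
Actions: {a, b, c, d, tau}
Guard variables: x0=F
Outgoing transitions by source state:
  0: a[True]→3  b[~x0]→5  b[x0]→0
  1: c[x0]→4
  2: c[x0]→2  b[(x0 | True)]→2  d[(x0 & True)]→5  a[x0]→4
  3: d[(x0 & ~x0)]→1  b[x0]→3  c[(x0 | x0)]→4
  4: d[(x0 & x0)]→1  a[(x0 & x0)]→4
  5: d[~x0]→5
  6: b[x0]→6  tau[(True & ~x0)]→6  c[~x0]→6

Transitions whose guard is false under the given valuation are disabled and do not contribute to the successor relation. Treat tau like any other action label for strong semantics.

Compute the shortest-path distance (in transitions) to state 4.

Breadth-first toward 4:
  depth 0: {0}
  depth 1: {3,5}
4 never appears.

Answer: UNREACHABLE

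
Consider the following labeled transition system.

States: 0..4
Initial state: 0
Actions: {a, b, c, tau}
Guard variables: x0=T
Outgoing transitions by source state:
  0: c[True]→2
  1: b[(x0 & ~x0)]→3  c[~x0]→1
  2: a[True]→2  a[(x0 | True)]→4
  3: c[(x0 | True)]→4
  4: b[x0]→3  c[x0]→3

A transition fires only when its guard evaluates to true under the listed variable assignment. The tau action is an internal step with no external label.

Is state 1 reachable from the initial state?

Answer: UNREACHABLE

Analysis:
6 transition(s) survive guard evaluation.
L0 = {0}
L1 = {2}  total {0,2}
L2 = {4}  total {0,2,4}
L3 = {3}  total {0,2,3,4}
R = {0,2,3,4}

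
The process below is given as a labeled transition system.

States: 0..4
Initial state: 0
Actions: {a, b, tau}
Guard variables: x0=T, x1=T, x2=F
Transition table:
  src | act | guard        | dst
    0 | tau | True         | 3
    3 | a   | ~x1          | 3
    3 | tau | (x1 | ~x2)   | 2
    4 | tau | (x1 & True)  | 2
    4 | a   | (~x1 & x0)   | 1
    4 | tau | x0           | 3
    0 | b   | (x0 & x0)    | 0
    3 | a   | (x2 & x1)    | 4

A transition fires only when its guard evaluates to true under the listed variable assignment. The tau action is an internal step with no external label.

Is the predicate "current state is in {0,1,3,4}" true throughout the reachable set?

Safe = {0,1,3,4}
Reach set: {0,2,3}
  0: ✓
  2: ✗ unsafe
  3: ✓
reach 2 via tau·tau — violates

Answer: INVARIANT VIOLATED at state 2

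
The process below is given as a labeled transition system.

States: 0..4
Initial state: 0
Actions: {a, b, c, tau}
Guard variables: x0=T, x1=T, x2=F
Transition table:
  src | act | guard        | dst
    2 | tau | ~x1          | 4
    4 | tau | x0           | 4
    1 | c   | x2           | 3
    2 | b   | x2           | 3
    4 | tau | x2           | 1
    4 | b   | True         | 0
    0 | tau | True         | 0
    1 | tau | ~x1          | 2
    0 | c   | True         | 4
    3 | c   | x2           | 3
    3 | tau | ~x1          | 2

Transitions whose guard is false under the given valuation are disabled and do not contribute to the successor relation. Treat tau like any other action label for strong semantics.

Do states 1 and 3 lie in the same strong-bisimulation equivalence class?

Bisimulation quotient by refinement:
  π0 = {{0,1,2,3,4}}
  π1 = {{0},{1,2,3},{4}}
Fixed point at round 2; 3 class(es).
class of 1: {1,2,3}; class of 3: {1,2,3}

Answer: BISIMILAR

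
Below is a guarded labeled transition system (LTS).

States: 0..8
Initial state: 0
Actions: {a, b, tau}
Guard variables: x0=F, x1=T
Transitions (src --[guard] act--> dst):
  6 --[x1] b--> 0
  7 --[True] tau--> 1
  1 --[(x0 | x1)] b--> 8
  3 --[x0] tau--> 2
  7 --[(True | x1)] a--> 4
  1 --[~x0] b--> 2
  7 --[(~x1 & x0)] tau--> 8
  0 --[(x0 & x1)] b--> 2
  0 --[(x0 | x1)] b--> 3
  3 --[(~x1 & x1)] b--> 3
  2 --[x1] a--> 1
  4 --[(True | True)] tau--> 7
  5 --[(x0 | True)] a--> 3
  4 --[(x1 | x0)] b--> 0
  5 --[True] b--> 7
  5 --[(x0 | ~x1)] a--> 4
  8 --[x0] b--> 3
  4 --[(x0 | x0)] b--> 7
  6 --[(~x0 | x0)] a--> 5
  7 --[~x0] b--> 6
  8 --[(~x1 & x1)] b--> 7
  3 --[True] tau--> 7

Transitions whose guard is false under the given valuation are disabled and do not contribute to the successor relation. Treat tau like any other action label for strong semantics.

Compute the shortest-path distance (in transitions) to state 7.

Layered search for 7:
  Layer 0: {0}
  Layer 1: {3}
  Layer 2: {7}
depth(7)=2, e.g. b·tau

Answer: 2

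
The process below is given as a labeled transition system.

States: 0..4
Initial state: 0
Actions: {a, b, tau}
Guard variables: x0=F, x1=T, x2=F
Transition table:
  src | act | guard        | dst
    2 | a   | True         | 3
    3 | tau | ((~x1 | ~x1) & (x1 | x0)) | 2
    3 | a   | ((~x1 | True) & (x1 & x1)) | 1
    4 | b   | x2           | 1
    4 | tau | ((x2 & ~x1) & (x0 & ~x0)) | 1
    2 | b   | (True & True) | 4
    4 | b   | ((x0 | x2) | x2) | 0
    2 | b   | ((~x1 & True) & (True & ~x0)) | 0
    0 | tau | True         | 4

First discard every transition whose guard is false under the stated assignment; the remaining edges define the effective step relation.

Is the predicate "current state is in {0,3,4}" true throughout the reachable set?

Allowed set {0,3,4}
Reachable = {0,4}
  0: safe
  4: safe

Answer: INVARIANT HOLDS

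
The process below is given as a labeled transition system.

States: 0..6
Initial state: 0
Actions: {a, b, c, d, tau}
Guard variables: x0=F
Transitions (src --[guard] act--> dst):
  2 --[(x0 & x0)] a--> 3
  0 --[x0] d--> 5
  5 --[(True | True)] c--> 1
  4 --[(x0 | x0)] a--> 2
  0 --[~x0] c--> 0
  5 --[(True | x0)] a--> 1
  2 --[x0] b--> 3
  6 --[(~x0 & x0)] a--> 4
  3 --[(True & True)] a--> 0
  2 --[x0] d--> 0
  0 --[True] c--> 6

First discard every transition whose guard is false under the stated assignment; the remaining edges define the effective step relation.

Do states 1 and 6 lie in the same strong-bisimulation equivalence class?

Refine partition for ~:
  P[0] = {{0,1,2,3,4,5,6}}
  P[1] = {{0},{1,2,4,6},{3},{5}}
4 equivalence class(es) (converged in 2)
[1]={1,2,4,6}  [6]={1,2,4,6}

Answer: BISIMILAR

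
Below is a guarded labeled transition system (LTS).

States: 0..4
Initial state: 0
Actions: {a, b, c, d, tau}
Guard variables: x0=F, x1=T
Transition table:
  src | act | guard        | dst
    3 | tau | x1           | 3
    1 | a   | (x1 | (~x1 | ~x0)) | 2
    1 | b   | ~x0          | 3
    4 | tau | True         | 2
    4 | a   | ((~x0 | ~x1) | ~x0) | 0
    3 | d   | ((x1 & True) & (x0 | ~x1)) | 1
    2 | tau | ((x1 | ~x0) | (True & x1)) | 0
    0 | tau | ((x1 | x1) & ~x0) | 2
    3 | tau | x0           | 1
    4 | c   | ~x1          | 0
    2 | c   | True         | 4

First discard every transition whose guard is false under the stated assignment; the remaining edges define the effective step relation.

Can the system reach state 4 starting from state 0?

Answer: REACHABLE

Trace:
8 transition(s) survive guard evaluation.
depth 0: {0}
depth 1: {2}  cumulative {0,2}
depth 2: {4}  cumulative {0,2,4}
Reachable = {0,2,4}
witness 4: tau·c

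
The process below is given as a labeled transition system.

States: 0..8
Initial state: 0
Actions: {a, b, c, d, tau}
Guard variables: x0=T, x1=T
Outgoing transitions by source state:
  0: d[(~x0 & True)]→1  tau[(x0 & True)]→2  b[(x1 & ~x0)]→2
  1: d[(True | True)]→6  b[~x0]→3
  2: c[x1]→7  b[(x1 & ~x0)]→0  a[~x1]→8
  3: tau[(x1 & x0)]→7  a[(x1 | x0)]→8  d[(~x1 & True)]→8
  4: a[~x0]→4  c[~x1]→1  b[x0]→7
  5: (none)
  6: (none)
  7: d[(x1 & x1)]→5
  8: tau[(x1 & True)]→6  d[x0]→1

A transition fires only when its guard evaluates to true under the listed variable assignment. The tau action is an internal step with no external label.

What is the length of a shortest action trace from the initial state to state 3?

Answer: UNREACHABLE

Trace:
BFS to 3:
  L0 = {0}
  L1 = {2}
  L2 = {7}
  L3 = {5}
3 never appears.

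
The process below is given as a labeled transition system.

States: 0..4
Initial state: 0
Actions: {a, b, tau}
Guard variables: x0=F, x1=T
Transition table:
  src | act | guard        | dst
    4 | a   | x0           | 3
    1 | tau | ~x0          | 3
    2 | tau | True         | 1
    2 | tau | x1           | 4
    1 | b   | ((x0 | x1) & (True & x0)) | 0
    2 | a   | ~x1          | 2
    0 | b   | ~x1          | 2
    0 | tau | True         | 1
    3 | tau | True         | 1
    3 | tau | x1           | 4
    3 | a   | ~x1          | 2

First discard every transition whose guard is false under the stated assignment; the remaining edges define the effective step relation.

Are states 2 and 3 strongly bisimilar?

Compute ~ classes (split until stable):
  P[0] = {{0,1,2,3,4}}
  P[1] = {{0,1,2,3},{4}}
  P[2] = {{0,1},{2,3},{4}}
  P[3] = {{0},{1},{2,3},{4}}
Fixed point at round 4; 4 class(es).
class of 2: {2,3}; class of 3: {2,3}

Answer: BISIMILAR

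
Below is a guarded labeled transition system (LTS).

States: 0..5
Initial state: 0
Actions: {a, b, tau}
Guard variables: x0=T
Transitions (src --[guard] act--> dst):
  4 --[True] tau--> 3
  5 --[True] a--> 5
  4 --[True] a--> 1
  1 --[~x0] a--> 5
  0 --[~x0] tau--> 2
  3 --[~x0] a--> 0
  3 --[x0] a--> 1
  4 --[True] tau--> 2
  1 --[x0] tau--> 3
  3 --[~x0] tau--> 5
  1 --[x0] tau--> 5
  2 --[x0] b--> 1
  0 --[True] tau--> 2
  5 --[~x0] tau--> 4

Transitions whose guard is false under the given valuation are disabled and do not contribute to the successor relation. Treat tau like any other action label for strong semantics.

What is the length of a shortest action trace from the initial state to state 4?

Breadth-first toward 4:
  L0 = {0}
  L1 = {2}
  L2 = {1}
  L3 = {3,5}
4 never appears.

Answer: UNREACHABLE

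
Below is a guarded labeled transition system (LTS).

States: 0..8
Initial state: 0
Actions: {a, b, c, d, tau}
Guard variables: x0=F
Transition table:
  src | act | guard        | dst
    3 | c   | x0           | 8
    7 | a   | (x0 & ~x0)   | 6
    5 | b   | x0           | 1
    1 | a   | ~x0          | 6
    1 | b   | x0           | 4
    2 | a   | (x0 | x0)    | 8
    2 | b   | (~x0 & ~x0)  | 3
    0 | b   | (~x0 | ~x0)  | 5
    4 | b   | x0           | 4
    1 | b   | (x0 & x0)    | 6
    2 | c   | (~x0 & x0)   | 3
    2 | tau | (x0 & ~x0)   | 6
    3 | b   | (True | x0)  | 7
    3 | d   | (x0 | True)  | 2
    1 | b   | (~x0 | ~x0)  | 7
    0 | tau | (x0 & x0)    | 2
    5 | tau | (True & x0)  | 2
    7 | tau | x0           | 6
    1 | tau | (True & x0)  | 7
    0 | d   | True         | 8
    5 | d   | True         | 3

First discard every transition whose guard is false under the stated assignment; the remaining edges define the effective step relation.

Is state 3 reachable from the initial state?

Guard filter leaves 8 enabled edge(s).
Layer 0: {0}
Layer 1: {5,8}  cumulative {0,5,8}
Layer 2: {3}  cumulative {0,3,5,8}
Layer 3: {2,7}  cumulative {0,2,3,5,7,8}
Reachable = {0,2,3,5,7,8}
witness 3: b·d

Answer: REACHABLE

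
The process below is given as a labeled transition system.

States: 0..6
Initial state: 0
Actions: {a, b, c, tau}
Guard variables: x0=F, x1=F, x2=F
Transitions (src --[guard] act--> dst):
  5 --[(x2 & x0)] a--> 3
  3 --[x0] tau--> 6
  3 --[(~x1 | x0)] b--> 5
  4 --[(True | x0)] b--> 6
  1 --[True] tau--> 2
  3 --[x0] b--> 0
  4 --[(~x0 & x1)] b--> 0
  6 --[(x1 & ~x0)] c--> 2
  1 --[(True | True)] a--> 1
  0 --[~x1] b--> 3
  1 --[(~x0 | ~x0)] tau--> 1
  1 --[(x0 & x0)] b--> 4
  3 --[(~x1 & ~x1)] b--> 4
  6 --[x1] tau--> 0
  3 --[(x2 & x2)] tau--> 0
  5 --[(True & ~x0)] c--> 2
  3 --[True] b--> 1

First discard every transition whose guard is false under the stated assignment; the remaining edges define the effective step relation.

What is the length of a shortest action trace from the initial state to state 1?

Answer: 2

Trace:
Layered search for 1:
  depth 0: {0}
  depth 1: {3}
  depth 2: {1,4,5}
depth(1)=2, e.g. b·b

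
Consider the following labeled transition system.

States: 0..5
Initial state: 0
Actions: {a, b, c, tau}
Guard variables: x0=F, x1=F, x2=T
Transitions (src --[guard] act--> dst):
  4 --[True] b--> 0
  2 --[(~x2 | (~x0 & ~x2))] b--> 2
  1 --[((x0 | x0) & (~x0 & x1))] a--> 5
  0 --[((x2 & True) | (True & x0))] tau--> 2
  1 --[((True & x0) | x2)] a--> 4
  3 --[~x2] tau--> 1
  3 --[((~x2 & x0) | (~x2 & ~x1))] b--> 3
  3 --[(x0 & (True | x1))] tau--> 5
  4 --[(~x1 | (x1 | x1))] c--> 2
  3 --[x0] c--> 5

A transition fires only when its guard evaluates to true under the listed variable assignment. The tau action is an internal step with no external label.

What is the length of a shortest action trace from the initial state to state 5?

Breadth-first toward 5:
  Layer 0: {0}
  Layer 1: {2}
5 never appears.

Answer: UNREACHABLE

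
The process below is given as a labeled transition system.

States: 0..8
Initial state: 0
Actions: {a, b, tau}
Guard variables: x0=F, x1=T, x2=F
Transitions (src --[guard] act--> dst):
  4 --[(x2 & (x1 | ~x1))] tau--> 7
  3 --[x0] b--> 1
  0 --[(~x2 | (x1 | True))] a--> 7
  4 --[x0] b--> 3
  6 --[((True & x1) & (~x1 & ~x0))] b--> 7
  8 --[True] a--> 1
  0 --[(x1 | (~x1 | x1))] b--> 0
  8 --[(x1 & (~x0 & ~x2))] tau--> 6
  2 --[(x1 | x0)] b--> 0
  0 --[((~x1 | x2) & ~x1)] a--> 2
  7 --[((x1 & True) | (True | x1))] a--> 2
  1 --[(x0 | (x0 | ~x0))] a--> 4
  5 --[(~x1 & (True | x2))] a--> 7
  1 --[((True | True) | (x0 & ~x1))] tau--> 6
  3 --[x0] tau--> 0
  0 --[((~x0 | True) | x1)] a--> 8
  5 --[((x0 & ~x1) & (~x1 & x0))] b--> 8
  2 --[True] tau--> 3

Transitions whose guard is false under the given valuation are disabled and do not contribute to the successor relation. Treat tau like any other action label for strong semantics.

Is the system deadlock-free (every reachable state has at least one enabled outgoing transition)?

Answer: DEADLOCK at state 3

Trace:
Reachable = {0,1,2,3,4,6,7,8}
  0: a→7  a→8  b→0  [deg 3]
  1: a→4  tau→6  [deg 2]
  2: b→0  tau→3  [deg 2]
  3: ∅  [STUCK]
  4: ∅  [STUCK]
  6: ∅  [STUCK]
  7: a→2  [deg 1]
  8: a→1  tau→6  [deg 2]
witness 3: a·a·tau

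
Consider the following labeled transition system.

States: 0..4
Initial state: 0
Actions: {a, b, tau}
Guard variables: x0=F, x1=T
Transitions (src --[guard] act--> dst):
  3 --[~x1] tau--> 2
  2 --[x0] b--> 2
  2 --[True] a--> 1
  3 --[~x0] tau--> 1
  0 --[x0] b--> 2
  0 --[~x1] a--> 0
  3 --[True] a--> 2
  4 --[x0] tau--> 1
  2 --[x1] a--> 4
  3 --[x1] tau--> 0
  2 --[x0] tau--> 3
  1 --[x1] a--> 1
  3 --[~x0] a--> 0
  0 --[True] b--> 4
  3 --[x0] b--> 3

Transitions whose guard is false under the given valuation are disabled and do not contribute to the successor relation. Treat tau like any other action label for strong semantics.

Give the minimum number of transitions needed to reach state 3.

Breadth-first toward 3:
  L0 = {0}
  L1 = {4}
3 never appears.

Answer: UNREACHABLE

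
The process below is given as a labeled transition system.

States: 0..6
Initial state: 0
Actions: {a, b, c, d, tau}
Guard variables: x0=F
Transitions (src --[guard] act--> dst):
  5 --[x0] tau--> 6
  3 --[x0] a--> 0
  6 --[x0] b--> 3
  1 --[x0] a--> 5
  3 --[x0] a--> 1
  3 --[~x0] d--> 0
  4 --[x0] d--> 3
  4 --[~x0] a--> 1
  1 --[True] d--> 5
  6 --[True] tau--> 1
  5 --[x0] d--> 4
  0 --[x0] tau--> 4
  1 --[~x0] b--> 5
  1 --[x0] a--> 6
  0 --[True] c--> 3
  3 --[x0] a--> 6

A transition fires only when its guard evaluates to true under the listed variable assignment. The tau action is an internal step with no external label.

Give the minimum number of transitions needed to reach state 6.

Breadth-first toward 6:
  L0 = {0}
  L1 = {3}
6 never appears.

Answer: UNREACHABLE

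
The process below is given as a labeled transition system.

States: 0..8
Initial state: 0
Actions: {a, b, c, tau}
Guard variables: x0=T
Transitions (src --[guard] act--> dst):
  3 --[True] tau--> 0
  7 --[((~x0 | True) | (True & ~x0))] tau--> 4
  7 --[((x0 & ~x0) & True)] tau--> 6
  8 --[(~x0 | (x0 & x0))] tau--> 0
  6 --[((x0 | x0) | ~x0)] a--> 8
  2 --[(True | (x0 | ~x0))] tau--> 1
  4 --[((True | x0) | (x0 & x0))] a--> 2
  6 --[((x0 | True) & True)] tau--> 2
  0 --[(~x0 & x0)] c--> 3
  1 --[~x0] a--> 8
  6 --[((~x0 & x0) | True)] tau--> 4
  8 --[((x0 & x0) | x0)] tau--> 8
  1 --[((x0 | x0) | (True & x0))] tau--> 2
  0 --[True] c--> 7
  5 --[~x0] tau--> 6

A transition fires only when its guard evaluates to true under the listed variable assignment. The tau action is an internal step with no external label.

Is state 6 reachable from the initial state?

Answer: UNREACHABLE

Analysis:
Guard filter leaves 11 enabled edge(s).
Layer 0: {0}
Layer 1: {7}  now seen {0,7}
Layer 2: {4}  now seen {0,4,7}
Layer 3: {2}  now seen {0,2,4,7}
Layer 4: {1}  now seen {0,1,2,4,7}
R = {0,1,2,4,7}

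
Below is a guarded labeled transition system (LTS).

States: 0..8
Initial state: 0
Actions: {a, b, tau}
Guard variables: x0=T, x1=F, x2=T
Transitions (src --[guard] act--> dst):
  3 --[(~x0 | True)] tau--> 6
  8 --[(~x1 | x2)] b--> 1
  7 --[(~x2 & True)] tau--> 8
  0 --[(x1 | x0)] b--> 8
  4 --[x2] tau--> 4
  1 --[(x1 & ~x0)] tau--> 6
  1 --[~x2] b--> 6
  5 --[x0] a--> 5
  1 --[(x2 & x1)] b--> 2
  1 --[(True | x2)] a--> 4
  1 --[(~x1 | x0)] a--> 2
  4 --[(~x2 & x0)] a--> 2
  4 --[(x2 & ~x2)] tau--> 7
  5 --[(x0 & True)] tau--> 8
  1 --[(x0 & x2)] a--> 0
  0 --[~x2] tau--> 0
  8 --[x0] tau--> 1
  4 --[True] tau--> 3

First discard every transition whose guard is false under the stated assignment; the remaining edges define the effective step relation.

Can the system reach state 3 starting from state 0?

Answer: REACHABLE

Trace:
Guard filter leaves 11 enabled edge(s).
depth 0: {0}
depth 1: {8}  cumulative {0,8}
depth 2: {1}  cumulative {0,1,8}
depth 3: {2,4}  cumulative {0,1,2,4,8}
depth 4: {3}  cumulative {0,1,2,3,4,8}
depth 5: {6}  cumulative {0,1,2,3,4,6,8}
Reachable = {0,1,2,3,4,6,8}
Path to 3: b·b·a·tau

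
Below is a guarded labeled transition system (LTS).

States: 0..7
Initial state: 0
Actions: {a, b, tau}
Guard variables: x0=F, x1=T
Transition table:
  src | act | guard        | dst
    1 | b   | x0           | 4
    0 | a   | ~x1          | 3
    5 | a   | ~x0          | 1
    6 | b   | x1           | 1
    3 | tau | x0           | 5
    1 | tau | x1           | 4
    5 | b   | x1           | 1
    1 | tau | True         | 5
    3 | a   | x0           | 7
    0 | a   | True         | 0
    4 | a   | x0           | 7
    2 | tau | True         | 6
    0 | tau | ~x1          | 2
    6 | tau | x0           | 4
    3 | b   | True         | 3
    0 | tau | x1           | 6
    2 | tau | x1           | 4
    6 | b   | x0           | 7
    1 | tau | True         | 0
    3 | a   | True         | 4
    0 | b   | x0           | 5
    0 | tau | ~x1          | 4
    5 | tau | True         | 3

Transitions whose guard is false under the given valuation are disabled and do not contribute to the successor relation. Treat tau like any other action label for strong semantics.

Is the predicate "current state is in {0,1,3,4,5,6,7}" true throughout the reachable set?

Inv-set: {0,1,3,4,5,6,7}
Reach set: {0,1,3,4,5,6}
  0: safe
  1: safe
  3: safe
  4: safe
  5: safe
  6: safe

Answer: INVARIANT HOLDS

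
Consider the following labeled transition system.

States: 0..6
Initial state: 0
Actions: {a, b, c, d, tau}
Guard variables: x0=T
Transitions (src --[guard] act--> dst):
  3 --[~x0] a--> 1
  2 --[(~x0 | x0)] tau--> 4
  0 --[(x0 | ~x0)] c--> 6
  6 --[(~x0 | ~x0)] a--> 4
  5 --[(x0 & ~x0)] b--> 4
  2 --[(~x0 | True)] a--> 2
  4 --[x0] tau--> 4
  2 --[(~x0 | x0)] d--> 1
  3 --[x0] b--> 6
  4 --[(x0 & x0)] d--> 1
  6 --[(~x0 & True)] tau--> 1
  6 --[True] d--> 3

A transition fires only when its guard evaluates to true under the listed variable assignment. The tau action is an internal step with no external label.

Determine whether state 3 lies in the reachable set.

8 transition(s) survive guard evaluation.
L0 = {0}
L1 = {6}  cumulative {0,6}
L2 = {3}  cumulative {0,3,6}
R = {0,3,6}
witness 3: c·d

Answer: REACHABLE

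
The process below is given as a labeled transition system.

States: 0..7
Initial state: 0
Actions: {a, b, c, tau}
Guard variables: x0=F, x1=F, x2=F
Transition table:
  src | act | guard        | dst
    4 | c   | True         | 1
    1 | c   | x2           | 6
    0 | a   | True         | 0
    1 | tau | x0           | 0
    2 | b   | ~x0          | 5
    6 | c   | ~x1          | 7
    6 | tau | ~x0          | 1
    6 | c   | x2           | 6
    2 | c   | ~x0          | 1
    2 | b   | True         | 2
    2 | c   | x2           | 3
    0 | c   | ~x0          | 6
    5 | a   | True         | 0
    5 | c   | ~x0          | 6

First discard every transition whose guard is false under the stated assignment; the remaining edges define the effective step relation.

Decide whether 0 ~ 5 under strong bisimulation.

Answer: BISIMILAR

Analysis:
Bisimulation quotient by refinement:
  π0 = {{0,1,2,3,4,5,6,7}}
  π1 = {{0,5},{1,3,7},{2},{4},{6}}
Fixed point at round 2; 5 class(es).
class of 0: {0,5}; class of 5: {0,5}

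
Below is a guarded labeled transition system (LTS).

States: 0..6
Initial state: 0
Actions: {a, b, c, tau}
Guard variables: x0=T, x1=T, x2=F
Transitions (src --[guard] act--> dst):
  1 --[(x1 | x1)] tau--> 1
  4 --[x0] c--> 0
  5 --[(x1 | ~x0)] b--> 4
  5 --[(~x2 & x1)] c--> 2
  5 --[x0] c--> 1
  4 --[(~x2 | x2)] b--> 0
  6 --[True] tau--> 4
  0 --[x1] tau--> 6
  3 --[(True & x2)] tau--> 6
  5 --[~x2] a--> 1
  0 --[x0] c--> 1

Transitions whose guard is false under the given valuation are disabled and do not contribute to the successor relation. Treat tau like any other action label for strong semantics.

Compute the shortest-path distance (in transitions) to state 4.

Answer: 2

Working:
BFS to 4:
  depth 0: {0}
  depth 1: {1,6}
  depth 2: {4}
first hit 4 at d=2 via tau·tau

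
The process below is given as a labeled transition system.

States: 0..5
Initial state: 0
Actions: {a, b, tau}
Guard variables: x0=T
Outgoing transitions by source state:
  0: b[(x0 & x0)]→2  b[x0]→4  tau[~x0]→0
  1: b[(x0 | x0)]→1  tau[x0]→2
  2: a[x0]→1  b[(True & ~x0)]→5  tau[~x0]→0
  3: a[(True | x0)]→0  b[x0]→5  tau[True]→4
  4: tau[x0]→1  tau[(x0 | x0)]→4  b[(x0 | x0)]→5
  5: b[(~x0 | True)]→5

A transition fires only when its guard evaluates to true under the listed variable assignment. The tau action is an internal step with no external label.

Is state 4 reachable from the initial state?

Answer: REACHABLE

Analysis:
After dropping false guards: 12 live edges.
depth 0: {0}
depth 1: {2,4}  now seen {0,2,4}
depth 2: {1,5}  now seen {0,1,2,4,5}
Reachable = {0,1,2,4,5}
witness 4: b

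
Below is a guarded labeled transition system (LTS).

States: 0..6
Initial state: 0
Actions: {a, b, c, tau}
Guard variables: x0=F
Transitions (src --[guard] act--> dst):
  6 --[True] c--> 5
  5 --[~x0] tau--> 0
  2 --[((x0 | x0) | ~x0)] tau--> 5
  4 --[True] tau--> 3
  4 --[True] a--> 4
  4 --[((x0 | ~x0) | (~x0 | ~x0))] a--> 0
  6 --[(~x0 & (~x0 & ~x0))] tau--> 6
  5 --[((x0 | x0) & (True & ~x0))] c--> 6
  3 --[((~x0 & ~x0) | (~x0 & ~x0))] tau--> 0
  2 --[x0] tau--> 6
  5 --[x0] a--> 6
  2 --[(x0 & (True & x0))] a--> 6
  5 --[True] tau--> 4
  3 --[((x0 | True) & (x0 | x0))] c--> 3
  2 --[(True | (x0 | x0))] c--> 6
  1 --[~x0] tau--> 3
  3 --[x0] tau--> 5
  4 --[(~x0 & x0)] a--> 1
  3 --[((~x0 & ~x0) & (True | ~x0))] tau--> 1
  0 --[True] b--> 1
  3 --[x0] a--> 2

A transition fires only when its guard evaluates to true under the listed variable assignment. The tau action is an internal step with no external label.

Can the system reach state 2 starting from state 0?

Answer: UNREACHABLE

Working:
Guard filter leaves 13 enabled edge(s).
L0 = {0}
L1 = {1}  total {0,1}
L2 = {3}  total {0,1,3}
R = {0,1,3}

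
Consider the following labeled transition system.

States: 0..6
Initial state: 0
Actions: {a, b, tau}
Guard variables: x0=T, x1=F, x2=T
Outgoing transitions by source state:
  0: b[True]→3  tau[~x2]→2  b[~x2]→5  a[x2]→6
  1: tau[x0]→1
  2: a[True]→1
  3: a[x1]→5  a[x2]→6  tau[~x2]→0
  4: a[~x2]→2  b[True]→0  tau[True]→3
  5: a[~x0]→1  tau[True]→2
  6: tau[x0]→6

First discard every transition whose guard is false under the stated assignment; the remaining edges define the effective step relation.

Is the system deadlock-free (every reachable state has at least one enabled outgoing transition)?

Reachable = {0,3,6}
  0: a→6  b→3  [2 exit(s)]
  3: a→6  [1 exit(s)]
  6: tau→6  [1 exit(s)]

Answer: DEADLOCK-FREE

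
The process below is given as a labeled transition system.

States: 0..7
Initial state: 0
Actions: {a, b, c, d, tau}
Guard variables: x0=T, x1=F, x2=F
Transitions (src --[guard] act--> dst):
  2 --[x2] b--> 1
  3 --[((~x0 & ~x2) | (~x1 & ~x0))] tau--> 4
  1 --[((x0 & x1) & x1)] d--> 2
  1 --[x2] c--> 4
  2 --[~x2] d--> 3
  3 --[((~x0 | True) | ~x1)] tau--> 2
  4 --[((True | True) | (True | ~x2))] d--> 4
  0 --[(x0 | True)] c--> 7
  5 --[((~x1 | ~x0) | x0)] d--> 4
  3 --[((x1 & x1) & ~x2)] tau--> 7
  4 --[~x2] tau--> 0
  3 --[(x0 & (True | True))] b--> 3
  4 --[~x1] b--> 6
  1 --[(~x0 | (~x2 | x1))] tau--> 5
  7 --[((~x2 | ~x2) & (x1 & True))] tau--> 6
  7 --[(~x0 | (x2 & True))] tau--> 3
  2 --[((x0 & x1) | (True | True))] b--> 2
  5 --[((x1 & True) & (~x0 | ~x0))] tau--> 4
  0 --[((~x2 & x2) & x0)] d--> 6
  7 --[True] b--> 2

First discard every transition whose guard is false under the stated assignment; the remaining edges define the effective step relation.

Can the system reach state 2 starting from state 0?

Guard filter leaves 11 enabled edge(s).
Layer 0: {0}
Layer 1: {7}  now seen {0,7}
Layer 2: {2}  now seen {0,2,7}
Layer 3: {3}  now seen {0,2,3,7}
Reach set: {0,2,3,7}
trace reaching 2: c·b

Answer: REACHABLE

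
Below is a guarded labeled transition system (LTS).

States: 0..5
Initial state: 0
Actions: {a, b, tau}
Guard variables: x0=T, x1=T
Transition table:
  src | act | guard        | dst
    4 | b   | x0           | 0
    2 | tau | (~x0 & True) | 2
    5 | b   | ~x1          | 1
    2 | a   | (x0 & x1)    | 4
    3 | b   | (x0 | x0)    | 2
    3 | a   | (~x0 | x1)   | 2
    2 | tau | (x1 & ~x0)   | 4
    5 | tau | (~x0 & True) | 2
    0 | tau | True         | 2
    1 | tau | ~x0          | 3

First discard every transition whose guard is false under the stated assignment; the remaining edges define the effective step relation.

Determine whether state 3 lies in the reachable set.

Guard filter leaves 5 enabled edge(s).
L0 = {0}
L1 = {2}  now seen {0,2}
L2 = {4}  now seen {0,2,4}
Reach set: {0,2,4}

Answer: UNREACHABLE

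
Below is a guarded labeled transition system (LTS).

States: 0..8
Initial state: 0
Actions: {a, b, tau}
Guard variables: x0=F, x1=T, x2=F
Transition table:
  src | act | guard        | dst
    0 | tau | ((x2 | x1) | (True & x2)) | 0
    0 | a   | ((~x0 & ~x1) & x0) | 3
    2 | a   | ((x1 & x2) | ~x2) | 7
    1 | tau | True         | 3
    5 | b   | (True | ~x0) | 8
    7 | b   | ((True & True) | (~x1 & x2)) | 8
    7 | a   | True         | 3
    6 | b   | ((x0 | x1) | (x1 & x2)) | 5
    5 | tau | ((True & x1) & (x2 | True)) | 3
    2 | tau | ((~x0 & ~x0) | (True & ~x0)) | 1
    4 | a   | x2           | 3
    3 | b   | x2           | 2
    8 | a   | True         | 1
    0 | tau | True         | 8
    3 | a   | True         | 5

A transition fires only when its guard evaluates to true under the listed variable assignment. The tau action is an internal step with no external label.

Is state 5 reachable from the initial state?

Guard filter leaves 12 enabled edge(s).
depth 0: {0}
depth 1: {8}  now seen {0,8}
depth 2: {1}  now seen {0,1,8}
depth 3: {3}  now seen {0,1,3,8}
depth 4: {5}  now seen {0,1,3,5,8}
R = {0,1,3,5,8}
Path to 5: tau·a·tau·a

Answer: REACHABLE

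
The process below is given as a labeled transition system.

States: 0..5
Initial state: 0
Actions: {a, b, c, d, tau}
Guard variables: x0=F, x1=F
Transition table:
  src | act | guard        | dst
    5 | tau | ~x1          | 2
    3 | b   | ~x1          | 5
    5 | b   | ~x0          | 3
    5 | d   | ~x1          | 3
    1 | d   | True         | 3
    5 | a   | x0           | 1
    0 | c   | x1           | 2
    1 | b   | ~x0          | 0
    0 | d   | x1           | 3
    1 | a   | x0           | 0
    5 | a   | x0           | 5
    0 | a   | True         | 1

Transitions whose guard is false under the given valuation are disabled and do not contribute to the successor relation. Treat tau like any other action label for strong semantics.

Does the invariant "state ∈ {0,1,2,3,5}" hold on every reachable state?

Answer: INVARIANT HOLDS

Analysis:
Safe = {0,1,2,3,5}
Reachable = {0,1,2,3,5}
  0: ✓
  1: ✓
  2: ✓
  3: ✓
  5: ✓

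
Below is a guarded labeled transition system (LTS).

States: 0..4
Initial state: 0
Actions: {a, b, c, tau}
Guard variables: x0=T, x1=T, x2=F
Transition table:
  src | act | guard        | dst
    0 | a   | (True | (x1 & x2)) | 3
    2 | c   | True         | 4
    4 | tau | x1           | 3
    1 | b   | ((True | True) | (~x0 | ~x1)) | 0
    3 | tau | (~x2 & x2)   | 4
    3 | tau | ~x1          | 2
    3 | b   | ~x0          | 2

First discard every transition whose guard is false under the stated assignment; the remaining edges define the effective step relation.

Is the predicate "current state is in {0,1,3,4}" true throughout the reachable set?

Inv-set: {0,1,3,4}
Reach set: {0,3}
  0: safe
  3: safe

Answer: INVARIANT HOLDS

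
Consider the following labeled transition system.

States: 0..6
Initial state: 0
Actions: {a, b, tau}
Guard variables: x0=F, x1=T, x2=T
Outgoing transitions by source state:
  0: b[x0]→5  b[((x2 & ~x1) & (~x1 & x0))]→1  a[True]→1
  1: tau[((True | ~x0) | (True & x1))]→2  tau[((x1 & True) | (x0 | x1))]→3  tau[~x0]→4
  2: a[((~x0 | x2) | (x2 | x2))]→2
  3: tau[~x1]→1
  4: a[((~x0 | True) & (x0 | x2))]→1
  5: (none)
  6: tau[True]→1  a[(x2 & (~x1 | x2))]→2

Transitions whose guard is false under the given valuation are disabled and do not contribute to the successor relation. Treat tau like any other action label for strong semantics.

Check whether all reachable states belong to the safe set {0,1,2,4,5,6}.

Answer: INVARIANT VIOLATED at state 3

Trace:
Allowed set {0,1,2,4,5,6}
Reach set: {0,1,2,3,4}
  0: safe
  1: safe
  2: safe
  3: ✗ unsafe
  4: safe
reach 3 via a·tau — violates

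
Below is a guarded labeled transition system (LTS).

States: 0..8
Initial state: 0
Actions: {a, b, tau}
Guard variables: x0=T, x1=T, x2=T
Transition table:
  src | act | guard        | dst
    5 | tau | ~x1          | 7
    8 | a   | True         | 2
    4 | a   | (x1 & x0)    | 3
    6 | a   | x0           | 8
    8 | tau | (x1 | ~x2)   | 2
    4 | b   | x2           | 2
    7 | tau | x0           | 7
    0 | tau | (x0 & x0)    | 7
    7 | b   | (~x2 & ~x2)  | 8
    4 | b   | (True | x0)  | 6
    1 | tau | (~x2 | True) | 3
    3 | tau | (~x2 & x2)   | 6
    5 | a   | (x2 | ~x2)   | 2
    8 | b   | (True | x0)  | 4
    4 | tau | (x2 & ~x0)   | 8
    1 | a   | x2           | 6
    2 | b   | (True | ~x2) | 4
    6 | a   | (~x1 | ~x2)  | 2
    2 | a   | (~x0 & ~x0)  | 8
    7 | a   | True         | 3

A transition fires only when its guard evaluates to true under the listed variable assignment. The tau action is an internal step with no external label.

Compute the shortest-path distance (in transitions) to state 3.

Answer: 2

Trace:
Breadth-first toward 3:
  L0 = {0}
  L1 = {7}
  L2 = {3}
depth(3)=2, e.g. tau·a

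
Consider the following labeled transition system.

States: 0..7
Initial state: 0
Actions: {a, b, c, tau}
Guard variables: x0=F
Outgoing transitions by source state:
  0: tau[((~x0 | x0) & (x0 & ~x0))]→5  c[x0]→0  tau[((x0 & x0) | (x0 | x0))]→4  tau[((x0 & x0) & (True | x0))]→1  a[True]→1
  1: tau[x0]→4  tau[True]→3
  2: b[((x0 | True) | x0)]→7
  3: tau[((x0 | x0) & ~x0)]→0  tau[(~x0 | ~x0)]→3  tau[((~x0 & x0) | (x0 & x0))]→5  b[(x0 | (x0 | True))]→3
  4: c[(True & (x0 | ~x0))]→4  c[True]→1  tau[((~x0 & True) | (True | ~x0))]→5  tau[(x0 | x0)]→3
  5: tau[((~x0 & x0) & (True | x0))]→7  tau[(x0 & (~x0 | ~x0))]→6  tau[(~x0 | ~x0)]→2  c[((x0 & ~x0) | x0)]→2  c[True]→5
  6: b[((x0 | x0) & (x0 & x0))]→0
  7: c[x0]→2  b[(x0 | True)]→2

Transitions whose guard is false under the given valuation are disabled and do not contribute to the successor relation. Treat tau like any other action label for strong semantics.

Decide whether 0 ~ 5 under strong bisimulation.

Answer: NOT BISIMILAR

Analysis:
Compute ~ classes (split until stable):
  round 0: {{0,1,2,3,4,5,6,7}}
  round 1: {{0},{1},{2,7},{3},{4,5},{6}}
  round 2: {{0},{1},{2,7},{3},{4},{5},{6}}
7 equivalence class(es) (converged in 3)
class of 0: {0}; class of 5: {5}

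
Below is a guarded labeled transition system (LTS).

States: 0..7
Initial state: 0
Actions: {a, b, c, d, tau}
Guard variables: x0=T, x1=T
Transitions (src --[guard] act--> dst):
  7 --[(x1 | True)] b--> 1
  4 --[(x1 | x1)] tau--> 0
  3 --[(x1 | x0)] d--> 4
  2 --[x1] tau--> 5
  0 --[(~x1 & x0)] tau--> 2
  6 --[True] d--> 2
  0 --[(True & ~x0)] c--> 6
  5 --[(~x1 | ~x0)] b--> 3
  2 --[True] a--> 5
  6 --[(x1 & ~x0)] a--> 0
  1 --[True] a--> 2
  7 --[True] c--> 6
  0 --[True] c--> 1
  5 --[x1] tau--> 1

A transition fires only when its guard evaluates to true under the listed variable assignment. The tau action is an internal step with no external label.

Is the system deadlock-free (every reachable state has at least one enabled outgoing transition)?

Answer: DEADLOCK-FREE

Working:
Reach set: {0,1,2,5}
  0: c→1  [1 exit(s)]
  1: a→2  [1 exit(s)]
  2: a→5  tau→5  [2 exit(s)]
  5: tau→1  [1 exit(s)]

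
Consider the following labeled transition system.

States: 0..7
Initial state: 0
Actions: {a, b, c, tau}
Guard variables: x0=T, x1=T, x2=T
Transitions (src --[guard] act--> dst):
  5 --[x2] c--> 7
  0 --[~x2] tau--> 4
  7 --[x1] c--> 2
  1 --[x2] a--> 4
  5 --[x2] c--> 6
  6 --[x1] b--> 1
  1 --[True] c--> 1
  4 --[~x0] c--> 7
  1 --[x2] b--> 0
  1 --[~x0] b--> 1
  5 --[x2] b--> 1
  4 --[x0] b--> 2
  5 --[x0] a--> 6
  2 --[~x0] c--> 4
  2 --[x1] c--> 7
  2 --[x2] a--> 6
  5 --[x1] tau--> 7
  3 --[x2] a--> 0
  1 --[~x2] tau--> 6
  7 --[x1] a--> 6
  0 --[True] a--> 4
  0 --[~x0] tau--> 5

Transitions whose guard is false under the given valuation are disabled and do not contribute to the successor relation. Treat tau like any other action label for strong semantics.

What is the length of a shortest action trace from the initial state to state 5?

Answer: UNREACHABLE

Analysis:
BFS to 5:
  depth 0: {0}
  depth 1: {4}
  depth 2: {2}
  depth 3: {6,7}
  depth 4: {1}
5 never appears.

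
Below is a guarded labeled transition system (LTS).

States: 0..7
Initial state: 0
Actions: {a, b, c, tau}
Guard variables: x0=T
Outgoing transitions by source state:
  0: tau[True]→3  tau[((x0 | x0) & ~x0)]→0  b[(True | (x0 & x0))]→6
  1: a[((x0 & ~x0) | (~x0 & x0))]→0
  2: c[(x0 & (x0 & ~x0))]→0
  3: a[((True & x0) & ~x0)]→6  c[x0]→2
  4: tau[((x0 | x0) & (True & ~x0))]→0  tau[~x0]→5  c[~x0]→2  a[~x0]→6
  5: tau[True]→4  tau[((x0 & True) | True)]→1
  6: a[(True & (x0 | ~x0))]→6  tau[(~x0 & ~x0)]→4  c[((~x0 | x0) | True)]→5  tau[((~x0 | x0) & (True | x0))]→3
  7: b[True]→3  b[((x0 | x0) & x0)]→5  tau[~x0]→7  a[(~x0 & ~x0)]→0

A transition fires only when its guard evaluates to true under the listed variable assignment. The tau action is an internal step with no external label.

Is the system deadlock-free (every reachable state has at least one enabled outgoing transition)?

Reachable = {0,1,2,3,4,5,6}
  0: b→6  tau→3  [2 exit(s)]
  1: ∅  [deadlock]
  2: ∅  [deadlock]
  3: c→2  [1 exit(s)]
  4: ∅  [deadlock]
  5: tau→1  tau→4  [2 exit(s)]
  6: a→6  c→5  tau→3  [3 exit(s)]
Path to 1: b·c·tau

Answer: DEADLOCK at state 1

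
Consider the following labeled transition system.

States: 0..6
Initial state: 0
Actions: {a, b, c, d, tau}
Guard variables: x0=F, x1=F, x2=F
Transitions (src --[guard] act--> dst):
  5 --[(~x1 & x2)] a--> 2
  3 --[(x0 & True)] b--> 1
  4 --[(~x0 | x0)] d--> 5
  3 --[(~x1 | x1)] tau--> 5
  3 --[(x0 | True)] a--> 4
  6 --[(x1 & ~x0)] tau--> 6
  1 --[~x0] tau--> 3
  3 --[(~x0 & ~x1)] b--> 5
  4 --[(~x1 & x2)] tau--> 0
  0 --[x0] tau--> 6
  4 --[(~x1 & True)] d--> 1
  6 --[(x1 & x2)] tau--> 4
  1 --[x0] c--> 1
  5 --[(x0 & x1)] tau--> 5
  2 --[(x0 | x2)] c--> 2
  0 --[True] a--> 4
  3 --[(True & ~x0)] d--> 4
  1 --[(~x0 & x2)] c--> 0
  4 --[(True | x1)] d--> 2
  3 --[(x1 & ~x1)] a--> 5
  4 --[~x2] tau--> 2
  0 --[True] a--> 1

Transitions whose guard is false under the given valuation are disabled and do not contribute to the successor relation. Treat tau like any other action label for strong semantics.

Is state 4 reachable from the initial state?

11 transition(s) survive guard evaluation.
Layer 0: {0}
Layer 1: {1,4}  cumulative {0,1,4}
Layer 2: {2,3,5}  cumulative {0,1,2,3,4,5}
Reach set: {0,1,2,3,4,5}
trace reaching 4: a

Answer: REACHABLE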